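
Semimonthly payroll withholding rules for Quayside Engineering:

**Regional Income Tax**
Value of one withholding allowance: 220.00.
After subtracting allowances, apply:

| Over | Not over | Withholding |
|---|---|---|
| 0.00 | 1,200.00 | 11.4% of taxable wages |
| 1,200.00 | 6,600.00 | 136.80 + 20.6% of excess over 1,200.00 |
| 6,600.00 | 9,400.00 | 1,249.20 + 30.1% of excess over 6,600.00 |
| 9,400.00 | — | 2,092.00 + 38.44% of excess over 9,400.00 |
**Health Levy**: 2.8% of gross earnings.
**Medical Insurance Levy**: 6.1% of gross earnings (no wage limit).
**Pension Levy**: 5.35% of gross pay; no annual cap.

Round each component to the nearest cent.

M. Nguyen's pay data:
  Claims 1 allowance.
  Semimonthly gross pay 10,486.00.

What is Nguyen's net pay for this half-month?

Regional Income Tax: taxable = 10,486.00 − 1×220.00 = 10,266.00
  2,092.00 + 38.44% × (10,266.00 − 9,400.00) = 2,092.00 + 38.44% × 866.00 = 2,424.89
Health Levy: 2.8% × 10,486.00 = 293.61
Medical Insurance Levy: 6.1% × 10,486.00 = 639.65
Pension Levy: 5.35% × 10,486.00 = 561.00
Total withheld: 2,424.89 + 293.61 + 639.65 + 561.00 = 3,919.15
Net pay: 10,486.00 − 3,919.15 = 6,566.85

6,566.85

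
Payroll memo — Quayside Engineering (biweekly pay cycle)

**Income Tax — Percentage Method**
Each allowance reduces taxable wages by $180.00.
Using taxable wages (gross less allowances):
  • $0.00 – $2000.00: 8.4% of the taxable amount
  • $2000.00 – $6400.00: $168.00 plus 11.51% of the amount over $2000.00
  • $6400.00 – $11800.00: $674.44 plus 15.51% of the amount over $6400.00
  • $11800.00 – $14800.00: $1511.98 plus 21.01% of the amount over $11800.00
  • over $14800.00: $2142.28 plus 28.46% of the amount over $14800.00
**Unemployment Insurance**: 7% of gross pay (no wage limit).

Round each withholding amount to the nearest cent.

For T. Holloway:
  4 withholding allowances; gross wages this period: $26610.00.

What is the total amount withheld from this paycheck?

Income Tax: taxable = $26610.00 − 4×$180.00 = $25890.00
  $2142.28 + 28.46% × ($25890.00 − $14800.00) = $2142.28 + 28.46% × $11090.00 = $5298.49
Unemployment Insurance: 7% × $26610.00 = $1862.70
Total: $5298.49 + $1862.70 = $7161.19

$7161.19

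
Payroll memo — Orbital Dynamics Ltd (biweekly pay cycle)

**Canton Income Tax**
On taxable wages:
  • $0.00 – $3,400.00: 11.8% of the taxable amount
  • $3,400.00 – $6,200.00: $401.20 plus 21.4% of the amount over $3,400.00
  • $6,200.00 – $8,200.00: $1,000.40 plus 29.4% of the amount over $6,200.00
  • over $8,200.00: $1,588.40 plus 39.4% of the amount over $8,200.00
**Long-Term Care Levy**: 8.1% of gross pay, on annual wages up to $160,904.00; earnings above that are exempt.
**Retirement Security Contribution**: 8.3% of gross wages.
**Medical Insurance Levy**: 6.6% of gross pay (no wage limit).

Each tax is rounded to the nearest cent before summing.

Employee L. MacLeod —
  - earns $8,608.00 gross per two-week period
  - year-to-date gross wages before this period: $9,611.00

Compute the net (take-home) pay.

$4,879.01

Canton Income Tax: taxable = $8,608.00
  $1,588.40 + 39.4% × ($8,608.00 − $8,200.00) = $1,588.40 + 39.4% × $408.00 = $1,749.15
Long-Term Care Levy: 8.1% × $8,608.00 = $697.25
Retirement Security Contribution: 8.3% × $8,608.00 = $714.46
Medical Insurance Levy: 6.6% × $8,608.00 = $568.13
Total withheld: $1,749.15 + $697.25 + $714.46 + $568.13 = $3,728.99
Net pay: $8,608.00 − $3,728.99 = $4,879.01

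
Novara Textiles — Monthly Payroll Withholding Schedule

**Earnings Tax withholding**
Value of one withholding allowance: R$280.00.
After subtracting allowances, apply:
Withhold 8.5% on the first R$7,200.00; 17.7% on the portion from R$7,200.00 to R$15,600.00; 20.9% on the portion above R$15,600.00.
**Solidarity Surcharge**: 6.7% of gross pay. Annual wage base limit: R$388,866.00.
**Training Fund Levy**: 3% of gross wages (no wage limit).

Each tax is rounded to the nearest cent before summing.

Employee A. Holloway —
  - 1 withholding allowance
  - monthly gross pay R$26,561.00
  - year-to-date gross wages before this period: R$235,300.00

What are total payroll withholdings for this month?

R$6,907.55

Earnings Tax: taxable = R$26,561.00 − 1×R$280.00 = R$26,281.00
  R$2,098.80 + 20.9% × (R$26,281.00 − R$15,600.00) = R$2,098.80 + 20.9% × R$10,681.00 = R$4,331.13
Solidarity Surcharge: 6.7% × R$26,561.00 = R$1,779.59
Training Fund Levy: 3% × R$26,561.00 = R$796.83
Total: R$4,331.13 + R$1,779.59 + R$796.83 = R$6,907.55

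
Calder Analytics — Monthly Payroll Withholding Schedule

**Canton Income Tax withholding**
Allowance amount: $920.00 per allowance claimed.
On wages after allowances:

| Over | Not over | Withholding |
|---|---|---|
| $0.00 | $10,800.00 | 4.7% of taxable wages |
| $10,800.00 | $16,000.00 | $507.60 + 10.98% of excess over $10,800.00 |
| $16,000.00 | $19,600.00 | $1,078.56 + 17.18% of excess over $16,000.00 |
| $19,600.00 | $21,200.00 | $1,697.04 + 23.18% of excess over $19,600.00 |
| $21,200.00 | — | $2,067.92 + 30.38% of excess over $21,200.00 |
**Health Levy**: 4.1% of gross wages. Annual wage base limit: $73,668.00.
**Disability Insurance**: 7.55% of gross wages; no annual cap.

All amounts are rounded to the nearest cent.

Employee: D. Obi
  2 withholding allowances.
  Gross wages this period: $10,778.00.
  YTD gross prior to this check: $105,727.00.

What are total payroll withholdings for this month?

$1,233.83

Canton Income Tax: taxable = $10,778.00 − 2×$920.00 = $8,938.00
  4.7% × $8,938.00 = $420.09
Health Levy: YTD $105,727.00 ≥ cap $73,668.00 → $0.00
Disability Insurance: 7.55% × $10,778.00 = $813.74
Total: $420.09 + $0.00 + $813.74 = $1,233.83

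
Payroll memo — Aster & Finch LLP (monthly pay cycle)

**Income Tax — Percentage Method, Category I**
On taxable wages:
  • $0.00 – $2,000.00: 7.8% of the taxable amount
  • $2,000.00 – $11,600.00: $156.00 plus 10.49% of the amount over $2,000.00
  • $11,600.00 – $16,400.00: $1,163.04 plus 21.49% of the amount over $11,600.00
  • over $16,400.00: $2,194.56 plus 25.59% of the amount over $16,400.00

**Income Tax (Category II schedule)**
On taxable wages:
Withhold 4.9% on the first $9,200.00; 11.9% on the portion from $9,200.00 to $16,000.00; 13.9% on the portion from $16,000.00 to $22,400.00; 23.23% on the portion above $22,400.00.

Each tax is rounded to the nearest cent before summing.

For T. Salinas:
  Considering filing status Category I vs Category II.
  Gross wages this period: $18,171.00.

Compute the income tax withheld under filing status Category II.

$1,561.77

Income Tax (Category II): taxable = $18,171.00
  $1,260.00 + 13.9% × ($18,171.00 − $16,000.00) = $1,260.00 + 13.9% × $2,171.00 = $1,561.77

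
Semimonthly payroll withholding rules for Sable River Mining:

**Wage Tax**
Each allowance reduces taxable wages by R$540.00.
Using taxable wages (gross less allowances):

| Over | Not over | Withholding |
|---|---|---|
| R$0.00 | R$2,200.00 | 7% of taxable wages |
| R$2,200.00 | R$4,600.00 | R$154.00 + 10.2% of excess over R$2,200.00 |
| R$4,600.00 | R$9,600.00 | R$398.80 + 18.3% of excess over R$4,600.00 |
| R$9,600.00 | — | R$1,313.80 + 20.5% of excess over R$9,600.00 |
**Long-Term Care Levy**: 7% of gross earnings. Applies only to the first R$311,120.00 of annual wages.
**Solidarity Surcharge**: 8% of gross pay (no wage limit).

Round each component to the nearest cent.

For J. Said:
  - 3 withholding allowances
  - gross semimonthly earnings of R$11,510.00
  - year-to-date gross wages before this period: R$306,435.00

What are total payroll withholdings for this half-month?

Wage Tax: taxable = R$11,510.00 − 3×R$540.00 = R$9,890.00
  R$1,313.80 + 20.5% × (R$9,890.00 − R$9,600.00) = R$1,313.80 + 20.5% × R$290.00 = R$1,373.25
Long-Term Care Levy: cap R$311,120.00 − YTD R$306,435.00 = R$4,685.00 subject; 7% × R$4,685.00 = R$327.95
Solidarity Surcharge: 8% × R$11,510.00 = R$920.80
Total: R$1,373.25 + R$327.95 + R$920.80 = R$2,622.00

R$2,622.00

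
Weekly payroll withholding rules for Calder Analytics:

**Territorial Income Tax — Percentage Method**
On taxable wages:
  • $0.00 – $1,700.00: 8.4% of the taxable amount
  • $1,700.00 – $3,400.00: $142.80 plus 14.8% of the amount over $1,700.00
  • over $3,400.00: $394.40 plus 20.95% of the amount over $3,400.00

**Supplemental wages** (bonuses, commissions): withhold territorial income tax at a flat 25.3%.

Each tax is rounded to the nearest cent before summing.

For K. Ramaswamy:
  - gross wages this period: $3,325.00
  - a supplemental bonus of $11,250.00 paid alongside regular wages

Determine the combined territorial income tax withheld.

Territorial Income Tax: taxable = $3,325.00
  $142.80 + 14.8% × ($3,325.00 − $1,700.00) = $142.80 + 14.8% × $1,625.00 = $383.30
Supplemental (25.3% flat on bonus): 25.3% × $11,250.00 = $2,846.25
Total territorial income tax: $383.30 + $2,846.25 = $3,229.55

$3,229.55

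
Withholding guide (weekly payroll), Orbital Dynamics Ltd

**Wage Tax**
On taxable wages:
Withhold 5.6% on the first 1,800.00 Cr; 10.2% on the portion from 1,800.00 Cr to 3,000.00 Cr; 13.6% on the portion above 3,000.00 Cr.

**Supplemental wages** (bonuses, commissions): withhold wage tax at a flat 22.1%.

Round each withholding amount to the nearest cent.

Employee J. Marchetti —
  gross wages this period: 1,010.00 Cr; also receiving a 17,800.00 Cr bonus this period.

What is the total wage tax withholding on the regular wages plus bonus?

Wage Tax: taxable = 1,010.00 Cr
  5.6% × 1,010.00 Cr = 56.56 Cr
Supplemental (22.1% flat on bonus): 22.1% × 17,800.00 Cr = 3,933.80 Cr
Total wage tax: 56.56 Cr + 3,933.80 Cr = 3,990.36 Cr

3,990.36 Cr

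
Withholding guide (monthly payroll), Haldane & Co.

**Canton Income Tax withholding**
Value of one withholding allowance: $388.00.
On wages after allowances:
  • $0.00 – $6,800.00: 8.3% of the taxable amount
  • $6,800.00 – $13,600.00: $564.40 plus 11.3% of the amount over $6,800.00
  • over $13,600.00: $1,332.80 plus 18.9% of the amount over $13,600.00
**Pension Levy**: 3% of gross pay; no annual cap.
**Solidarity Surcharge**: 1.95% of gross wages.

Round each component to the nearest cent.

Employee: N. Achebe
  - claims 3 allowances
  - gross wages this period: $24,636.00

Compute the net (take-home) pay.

Canton Income Tax: taxable = $24,636.00 − 3×$388.00 = $23,472.00
  $1,332.80 + 18.9% × ($23,472.00 − $13,600.00) = $1,332.80 + 18.9% × $9,872.00 = $3,198.61
Pension Levy: 3% × $24,636.00 = $739.08
Solidarity Surcharge: 1.95% × $24,636.00 = $480.40
Total withheld: $3,198.61 + $739.08 + $480.40 = $4,418.09
Net pay: $24,636.00 − $4,418.09 = $20,217.91

$20,217.91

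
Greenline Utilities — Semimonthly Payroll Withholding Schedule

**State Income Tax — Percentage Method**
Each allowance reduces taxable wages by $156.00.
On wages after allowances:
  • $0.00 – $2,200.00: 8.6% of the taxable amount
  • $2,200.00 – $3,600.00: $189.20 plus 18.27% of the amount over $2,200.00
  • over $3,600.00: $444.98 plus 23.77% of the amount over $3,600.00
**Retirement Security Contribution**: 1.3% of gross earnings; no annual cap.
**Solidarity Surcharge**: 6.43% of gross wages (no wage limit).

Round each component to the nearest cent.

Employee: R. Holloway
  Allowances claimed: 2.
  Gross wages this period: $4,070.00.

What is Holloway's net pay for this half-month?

$3,272.85

State Income Tax: taxable = $4,070.00 − 2×$156.00 = $3,758.00
  $444.98 + 23.77% × ($3,758.00 − $3,600.00) = $444.98 + 23.77% × $158.00 = $482.54
Retirement Security Contribution: 1.3% × $4,070.00 = $52.91
Solidarity Surcharge: 6.43% × $4,070.00 = $261.70
Total withheld: $482.54 + $52.91 + $261.70 = $797.15
Net pay: $4,070.00 − $797.15 = $3,272.85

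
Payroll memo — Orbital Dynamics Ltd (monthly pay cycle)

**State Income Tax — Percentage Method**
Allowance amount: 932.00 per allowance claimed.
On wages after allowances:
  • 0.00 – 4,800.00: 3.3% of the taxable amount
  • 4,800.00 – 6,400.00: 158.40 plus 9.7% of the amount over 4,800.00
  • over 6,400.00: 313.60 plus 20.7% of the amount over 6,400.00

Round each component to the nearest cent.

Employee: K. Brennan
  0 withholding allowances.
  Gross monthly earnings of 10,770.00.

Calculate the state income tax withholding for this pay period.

1,218.19

State Income Tax: taxable = 10,770.00
  313.60 + 20.7% × (10,770.00 − 6,400.00) = 313.60 + 20.7% × 4,370.00 = 1,218.19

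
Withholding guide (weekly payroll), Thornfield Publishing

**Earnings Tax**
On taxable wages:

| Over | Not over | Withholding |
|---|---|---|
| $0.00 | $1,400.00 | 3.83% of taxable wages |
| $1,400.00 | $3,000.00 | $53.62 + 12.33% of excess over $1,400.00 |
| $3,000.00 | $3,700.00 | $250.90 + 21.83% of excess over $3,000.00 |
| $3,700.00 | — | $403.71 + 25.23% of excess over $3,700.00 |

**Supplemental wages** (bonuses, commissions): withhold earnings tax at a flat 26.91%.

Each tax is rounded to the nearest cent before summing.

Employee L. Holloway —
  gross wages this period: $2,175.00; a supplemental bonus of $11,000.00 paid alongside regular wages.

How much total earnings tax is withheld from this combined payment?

Earnings Tax: taxable = $2,175.00
  $53.62 + 12.33% × ($2,175.00 − $1,400.00) = $53.62 + 12.33% × $775.00 = $149.18
Supplemental (26.91% flat on bonus): 26.91% × $11,000.00 = $2,960.10
Total earnings tax: $149.18 + $2,960.10 = $3,109.28

$3,109.28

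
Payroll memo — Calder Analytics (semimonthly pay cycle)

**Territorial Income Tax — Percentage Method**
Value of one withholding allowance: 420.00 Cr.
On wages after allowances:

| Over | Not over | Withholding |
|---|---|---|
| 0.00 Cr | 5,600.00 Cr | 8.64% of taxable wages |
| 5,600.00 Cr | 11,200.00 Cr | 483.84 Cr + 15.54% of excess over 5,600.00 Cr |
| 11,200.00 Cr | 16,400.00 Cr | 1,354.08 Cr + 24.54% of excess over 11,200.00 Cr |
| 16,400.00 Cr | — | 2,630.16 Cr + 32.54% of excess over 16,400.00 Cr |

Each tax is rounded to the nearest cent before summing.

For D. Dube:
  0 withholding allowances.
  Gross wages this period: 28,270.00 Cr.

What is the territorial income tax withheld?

6,492.66 Cr

Territorial Income Tax: taxable = 28,270.00 Cr
  2,630.16 Cr + 32.54% × (28,270.00 Cr − 16,400.00 Cr) = 2,630.16 Cr + 32.54% × 11,870.00 Cr = 6,492.66 Cr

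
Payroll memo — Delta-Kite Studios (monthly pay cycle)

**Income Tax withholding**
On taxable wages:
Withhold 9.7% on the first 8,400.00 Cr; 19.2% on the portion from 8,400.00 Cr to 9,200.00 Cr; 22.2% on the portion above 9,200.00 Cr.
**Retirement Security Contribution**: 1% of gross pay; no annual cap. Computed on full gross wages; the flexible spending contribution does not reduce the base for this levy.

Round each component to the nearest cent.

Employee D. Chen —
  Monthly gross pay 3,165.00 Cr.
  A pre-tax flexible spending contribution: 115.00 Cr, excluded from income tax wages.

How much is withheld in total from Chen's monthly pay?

327.50 Cr

Income Tax: taxable = 3,165.00 Cr − 115.00 Cr = 3,050.00 Cr
  9.7% × 3,050.00 Cr = 295.85 Cr
Retirement Security Contribution: 1% × 3,165.00 Cr = 31.65 Cr
Total: 295.85 Cr + 31.65 Cr = 327.50 Cr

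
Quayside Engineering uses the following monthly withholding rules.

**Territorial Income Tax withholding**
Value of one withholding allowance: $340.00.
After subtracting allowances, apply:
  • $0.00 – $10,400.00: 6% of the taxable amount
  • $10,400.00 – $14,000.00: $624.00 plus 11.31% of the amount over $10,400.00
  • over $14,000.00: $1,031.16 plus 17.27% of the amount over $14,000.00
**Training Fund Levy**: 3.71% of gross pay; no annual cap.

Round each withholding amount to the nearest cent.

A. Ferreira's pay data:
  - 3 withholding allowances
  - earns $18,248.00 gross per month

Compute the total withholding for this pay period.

Territorial Income Tax: taxable = $18,248.00 − 3×$340.00 = $17,228.00
  $1,031.16 + 17.27% × ($17,228.00 − $14,000.00) = $1,031.16 + 17.27% × $3,228.00 = $1,588.64
Training Fund Levy: 3.71% × $18,248.00 = $677.00
Total: $1,588.64 + $677.00 = $2,265.64

$2,265.64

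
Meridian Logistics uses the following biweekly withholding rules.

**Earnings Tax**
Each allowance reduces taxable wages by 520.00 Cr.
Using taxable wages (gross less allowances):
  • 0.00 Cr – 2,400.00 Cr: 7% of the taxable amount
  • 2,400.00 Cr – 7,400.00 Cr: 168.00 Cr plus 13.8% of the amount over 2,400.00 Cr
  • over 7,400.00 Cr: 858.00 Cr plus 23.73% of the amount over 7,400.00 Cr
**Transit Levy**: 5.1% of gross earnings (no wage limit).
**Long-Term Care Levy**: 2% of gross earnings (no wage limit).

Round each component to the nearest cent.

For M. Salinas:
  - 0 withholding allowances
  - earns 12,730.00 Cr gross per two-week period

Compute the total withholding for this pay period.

Earnings Tax: taxable = 12,730.00 Cr
  858.00 Cr + 23.73% × (12,730.00 Cr − 7,400.00 Cr) = 858.00 Cr + 23.73% × 5,330.00 Cr = 2,122.81 Cr
Transit Levy: 5.1% × 12,730.00 Cr = 649.23 Cr
Long-Term Care Levy: 2% × 12,730.00 Cr = 254.60 Cr
Total: 2,122.81 Cr + 649.23 Cr + 254.60 Cr = 3,026.64 Cr

3,026.64 Cr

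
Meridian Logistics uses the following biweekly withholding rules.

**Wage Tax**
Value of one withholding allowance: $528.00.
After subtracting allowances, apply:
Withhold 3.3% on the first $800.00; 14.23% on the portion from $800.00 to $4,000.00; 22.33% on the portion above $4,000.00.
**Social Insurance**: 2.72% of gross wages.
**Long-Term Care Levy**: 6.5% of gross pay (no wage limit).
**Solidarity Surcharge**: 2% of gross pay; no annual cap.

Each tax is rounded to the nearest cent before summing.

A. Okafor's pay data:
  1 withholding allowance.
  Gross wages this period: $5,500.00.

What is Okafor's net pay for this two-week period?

$4,184.09

Wage Tax: taxable = $5,500.00 − 1×$528.00 = $4,972.00
  $481.76 + 22.33% × ($4,972.00 − $4,000.00) = $481.76 + 22.33% × $972.00 = $698.81
Social Insurance: 2.72% × $5,500.00 = $149.60
Long-Term Care Levy: 6.5% × $5,500.00 = $357.50
Solidarity Surcharge: 2% × $5,500.00 = $110.00
Total withheld: $698.81 + $149.60 + $357.50 + $110.00 = $1,315.91
Net pay: $5,500.00 − $1,315.91 = $4,184.09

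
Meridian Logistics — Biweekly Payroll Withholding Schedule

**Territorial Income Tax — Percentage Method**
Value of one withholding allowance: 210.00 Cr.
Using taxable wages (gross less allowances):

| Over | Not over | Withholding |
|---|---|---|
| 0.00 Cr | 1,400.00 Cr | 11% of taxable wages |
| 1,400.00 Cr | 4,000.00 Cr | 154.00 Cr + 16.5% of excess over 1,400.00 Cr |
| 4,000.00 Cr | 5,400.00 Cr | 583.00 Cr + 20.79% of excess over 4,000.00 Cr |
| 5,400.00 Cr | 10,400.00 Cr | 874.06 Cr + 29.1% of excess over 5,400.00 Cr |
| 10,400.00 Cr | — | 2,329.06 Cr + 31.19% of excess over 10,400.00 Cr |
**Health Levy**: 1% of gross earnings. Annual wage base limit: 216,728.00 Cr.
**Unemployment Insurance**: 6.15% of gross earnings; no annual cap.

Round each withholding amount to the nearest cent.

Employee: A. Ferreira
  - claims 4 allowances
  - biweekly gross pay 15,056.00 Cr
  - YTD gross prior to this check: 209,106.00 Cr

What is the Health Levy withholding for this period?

Health Levy: cap 216,728.00 Cr − YTD 209,106.00 Cr = 7,622.00 Cr subject; 1% × 7,622.00 Cr = 76.22 Cr

76.22 Cr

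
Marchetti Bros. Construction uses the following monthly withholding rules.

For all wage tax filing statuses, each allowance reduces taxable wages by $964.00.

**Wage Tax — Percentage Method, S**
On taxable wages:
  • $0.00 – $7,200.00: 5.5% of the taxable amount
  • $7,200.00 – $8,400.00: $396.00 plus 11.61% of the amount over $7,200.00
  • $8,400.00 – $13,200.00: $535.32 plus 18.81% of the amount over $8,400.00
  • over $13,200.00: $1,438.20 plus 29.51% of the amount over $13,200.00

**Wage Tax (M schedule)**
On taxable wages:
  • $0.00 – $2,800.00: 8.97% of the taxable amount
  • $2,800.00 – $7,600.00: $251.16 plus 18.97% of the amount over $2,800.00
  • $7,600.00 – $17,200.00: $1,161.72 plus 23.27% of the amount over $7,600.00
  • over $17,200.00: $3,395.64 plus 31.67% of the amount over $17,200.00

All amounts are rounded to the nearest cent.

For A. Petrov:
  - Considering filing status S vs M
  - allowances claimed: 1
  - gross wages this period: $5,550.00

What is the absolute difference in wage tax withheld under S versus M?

$337.73

Wage Tax (S): taxable = $5,550.00 − 1×$964.00 = $4,586.00
  5.5% × $4,586.00 = $252.23
Wage Tax (M): taxable = $5,550.00 − 1×$964.00 = $4,586.00
  $251.16 + 18.97% × ($4,586.00 − $2,800.00) = $251.16 + 18.97% × $1,786.00 = $589.96
Difference: |$252.23 − $589.96| = $337.73 (higher under M)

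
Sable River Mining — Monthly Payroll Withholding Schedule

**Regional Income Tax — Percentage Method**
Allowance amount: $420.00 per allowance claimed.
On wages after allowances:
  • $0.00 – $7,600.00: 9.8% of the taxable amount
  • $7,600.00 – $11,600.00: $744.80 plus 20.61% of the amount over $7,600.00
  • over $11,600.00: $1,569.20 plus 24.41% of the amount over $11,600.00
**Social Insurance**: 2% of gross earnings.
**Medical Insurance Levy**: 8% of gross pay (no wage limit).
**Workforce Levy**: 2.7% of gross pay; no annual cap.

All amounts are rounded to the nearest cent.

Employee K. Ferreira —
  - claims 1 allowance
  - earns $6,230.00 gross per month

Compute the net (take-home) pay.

$4,869.41

Regional Income Tax: taxable = $6,230.00 − 1×$420.00 = $5,810.00
  9.8% × $5,810.00 = $569.38
Social Insurance: 2% × $6,230.00 = $124.60
Medical Insurance Levy: 8% × $6,230.00 = $498.40
Workforce Levy: 2.7% × $6,230.00 = $168.21
Total withheld: $569.38 + $124.60 + $498.40 + $168.21 = $1,360.59
Net pay: $6,230.00 − $1,360.59 = $4,869.41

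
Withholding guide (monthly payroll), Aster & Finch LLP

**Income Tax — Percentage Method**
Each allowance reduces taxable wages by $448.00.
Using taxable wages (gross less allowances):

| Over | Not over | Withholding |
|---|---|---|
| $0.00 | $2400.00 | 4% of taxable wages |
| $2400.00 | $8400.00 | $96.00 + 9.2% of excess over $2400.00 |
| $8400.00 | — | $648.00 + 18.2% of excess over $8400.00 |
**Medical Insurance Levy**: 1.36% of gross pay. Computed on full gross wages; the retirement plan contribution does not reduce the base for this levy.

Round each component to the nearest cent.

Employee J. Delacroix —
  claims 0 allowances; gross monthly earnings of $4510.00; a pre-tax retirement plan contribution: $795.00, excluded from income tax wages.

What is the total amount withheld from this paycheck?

$278.32

Income Tax: taxable = $4510.00 − $795.00 = $3715.00
  $96.00 + 9.2% × ($3715.00 − $2400.00) = $96.00 + 9.2% × $1315.00 = $216.98
Medical Insurance Levy: 1.36% × $4510.00 = $61.34
Total: $216.98 + $61.34 = $278.32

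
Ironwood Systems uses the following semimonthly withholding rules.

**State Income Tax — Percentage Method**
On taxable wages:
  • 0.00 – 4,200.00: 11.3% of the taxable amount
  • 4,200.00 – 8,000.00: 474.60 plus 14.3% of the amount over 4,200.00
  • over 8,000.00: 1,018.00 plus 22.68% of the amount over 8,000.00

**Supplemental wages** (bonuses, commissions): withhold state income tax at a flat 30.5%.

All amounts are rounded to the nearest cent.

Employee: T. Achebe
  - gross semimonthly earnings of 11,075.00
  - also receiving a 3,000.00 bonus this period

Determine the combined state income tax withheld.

State Income Tax: taxable = 11,075.00
  1,018.00 + 22.68% × (11,075.00 − 8,000.00) = 1,018.00 + 22.68% × 3,075.00 = 1,715.41
Supplemental (30.5% flat on bonus): 30.5% × 3,000.00 = 915.00
Total state income tax: 1,715.41 + 915.00 = 2,630.41

2,630.41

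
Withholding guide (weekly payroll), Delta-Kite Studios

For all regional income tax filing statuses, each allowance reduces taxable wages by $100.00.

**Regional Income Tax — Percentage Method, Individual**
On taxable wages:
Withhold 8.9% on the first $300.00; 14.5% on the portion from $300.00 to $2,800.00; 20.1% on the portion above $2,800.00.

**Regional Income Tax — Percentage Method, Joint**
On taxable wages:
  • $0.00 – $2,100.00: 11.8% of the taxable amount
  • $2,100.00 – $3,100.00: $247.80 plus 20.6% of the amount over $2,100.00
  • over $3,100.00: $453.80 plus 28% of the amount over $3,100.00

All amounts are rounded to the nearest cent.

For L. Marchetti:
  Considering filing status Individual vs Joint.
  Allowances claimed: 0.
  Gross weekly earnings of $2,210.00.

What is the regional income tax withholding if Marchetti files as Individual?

$303.65

Regional Income Tax (Individual): taxable = $2,210.00
  $26.70 + 14.5% × ($2,210.00 − $300.00) = $26.70 + 14.5% × $1,910.00 = $303.65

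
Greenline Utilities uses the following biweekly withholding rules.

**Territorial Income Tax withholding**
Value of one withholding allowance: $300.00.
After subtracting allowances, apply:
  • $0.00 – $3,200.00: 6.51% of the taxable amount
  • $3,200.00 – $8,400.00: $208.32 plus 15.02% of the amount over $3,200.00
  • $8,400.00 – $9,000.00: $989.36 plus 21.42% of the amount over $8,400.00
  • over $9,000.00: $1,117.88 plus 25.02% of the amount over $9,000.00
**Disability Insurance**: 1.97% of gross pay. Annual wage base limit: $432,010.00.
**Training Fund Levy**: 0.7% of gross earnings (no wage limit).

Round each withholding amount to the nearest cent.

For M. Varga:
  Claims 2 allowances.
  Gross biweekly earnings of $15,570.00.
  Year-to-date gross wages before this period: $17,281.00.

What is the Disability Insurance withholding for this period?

$306.73

Disability Insurance: 1.97% × $15,570.00 = $306.73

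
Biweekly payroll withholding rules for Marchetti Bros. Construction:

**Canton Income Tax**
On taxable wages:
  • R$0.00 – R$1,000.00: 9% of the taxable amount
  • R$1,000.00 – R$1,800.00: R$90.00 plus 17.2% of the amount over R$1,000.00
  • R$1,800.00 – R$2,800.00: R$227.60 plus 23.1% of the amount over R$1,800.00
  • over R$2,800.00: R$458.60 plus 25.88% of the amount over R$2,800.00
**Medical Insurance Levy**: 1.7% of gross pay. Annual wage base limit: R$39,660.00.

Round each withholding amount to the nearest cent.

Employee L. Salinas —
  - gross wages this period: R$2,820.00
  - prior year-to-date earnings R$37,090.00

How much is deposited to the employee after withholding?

R$2,312.53

Canton Income Tax: taxable = R$2,820.00
  R$458.60 + 25.88% × (R$2,820.00 − R$2,800.00) = R$458.60 + 25.88% × R$20.00 = R$463.78
Medical Insurance Levy: cap R$39,660.00 − YTD R$37,090.00 = R$2,570.00 subject; 1.7% × R$2,570.00 = R$43.69
Total withheld: R$463.78 + R$43.69 = R$507.47
Net pay: R$2,820.00 − R$507.47 = R$2,312.53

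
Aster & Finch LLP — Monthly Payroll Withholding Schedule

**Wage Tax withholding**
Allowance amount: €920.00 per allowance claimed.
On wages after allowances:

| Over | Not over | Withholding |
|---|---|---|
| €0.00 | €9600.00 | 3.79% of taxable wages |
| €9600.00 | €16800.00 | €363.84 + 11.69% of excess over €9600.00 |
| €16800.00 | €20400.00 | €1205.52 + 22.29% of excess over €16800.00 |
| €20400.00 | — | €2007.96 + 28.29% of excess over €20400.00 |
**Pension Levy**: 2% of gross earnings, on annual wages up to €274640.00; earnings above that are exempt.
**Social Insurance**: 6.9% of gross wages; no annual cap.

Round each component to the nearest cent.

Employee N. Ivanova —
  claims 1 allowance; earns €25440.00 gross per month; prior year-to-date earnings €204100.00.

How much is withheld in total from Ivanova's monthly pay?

€5437.67

Wage Tax: taxable = €25440.00 − 1×€920.00 = €24520.00
  €2007.96 + 28.29% × (€24520.00 − €20400.00) = €2007.96 + 28.29% × €4120.00 = €3173.51
Pension Levy: 2% × €25440.00 = €508.80
Social Insurance: 6.9% × €25440.00 = €1755.36
Total: €3173.51 + €508.80 + €1755.36 = €5437.67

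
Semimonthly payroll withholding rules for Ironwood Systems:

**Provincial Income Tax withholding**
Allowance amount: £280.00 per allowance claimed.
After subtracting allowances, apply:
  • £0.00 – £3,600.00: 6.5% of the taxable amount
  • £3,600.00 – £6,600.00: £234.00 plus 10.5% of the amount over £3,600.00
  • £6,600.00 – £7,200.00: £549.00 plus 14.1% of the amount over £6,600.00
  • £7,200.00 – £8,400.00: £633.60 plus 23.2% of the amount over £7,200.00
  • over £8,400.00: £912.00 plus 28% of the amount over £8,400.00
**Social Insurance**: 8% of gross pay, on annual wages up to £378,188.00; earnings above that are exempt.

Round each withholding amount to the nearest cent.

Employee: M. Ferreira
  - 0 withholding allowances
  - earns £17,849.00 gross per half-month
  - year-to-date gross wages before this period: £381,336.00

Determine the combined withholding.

Provincial Income Tax: taxable = £17,849.00
  £912.00 + 28% × (£17,849.00 − £8,400.00) = £912.00 + 28% × £9,449.00 = £3,557.72
Social Insurance: YTD £381,336.00 ≥ cap £378,188.00 → £0.00
Total: £3,557.72 + £0.00 = £3,557.72

£3,557.72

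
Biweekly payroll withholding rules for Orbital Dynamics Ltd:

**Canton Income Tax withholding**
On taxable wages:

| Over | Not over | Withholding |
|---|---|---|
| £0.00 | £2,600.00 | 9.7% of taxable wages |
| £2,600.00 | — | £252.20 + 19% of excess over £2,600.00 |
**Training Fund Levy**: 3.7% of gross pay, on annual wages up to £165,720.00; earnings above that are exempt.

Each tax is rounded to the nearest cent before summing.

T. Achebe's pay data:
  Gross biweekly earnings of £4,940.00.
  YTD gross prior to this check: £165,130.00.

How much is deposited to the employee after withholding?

£4,221.37

Canton Income Tax: taxable = £4,940.00
  £252.20 + 19% × (£4,940.00 − £2,600.00) = £252.20 + 19% × £2,340.00 = £696.80
Training Fund Levy: cap £165,720.00 − YTD £165,130.00 = £590.00 subject; 3.7% × £590.00 = £21.83
Total withheld: £696.80 + £21.83 = £718.63
Net pay: £4,940.00 − £718.63 = £4,221.37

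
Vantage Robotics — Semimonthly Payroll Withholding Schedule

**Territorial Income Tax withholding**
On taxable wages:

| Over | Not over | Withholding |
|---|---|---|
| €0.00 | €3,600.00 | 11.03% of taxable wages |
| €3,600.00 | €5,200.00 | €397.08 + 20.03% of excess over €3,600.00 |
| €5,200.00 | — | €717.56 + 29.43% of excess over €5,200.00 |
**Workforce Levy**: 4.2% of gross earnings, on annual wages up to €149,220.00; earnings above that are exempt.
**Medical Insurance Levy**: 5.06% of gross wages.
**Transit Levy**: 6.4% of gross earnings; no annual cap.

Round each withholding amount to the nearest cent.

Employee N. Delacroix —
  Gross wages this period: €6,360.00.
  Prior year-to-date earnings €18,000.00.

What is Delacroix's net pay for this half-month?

Territorial Income Tax: taxable = €6,360.00
  €717.56 + 29.43% × (€6,360.00 − €5,200.00) = €717.56 + 29.43% × €1,160.00 = €1,058.95
Workforce Levy: 4.2% × €6,360.00 = €267.12
Medical Insurance Levy: 5.06% × €6,360.00 = €321.82
Transit Levy: 6.4% × €6,360.00 = €407.04
Total withheld: €1,058.95 + €267.12 + €321.82 + €407.04 = €2,054.93
Net pay: €6,360.00 − €2,054.93 = €4,305.07

€4,305.07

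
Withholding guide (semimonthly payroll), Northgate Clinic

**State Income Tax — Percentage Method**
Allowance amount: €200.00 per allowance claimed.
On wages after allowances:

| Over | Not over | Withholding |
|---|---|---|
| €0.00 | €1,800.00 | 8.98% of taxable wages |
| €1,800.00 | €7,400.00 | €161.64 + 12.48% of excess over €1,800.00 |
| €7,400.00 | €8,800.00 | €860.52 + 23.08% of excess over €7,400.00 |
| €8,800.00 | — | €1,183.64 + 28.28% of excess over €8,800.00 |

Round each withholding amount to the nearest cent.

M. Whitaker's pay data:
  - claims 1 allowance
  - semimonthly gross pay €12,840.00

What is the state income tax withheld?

State Income Tax: taxable = €12,840.00 − 1×€200.00 = €12,640.00
  €1,183.64 + 28.28% × (€12,640.00 − €8,800.00) = €1,183.64 + 28.28% × €3,840.00 = €2,269.59

€2,269.59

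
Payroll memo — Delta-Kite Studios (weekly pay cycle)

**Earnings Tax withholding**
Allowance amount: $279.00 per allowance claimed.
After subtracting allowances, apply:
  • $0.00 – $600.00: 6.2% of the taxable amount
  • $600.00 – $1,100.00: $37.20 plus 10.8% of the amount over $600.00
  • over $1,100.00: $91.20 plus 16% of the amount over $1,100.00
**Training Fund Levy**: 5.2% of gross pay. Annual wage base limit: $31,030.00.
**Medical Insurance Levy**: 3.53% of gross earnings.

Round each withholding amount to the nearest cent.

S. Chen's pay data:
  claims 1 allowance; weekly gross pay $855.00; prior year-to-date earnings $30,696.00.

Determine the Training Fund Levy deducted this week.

Training Fund Levy: cap $31,030.00 − YTD $30,696.00 = $334.00 subject; 5.2% × $334.00 = $17.37

$17.37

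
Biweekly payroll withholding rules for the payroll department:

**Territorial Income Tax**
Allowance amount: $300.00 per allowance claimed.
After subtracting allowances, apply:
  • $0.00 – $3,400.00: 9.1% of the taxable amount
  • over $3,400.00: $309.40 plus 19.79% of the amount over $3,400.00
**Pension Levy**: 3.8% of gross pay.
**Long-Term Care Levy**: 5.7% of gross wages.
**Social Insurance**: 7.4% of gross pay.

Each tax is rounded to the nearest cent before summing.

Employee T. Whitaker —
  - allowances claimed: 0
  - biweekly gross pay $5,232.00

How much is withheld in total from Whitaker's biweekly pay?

Territorial Income Tax: taxable = $5,232.00
  $309.40 + 19.79% × ($5,232.00 − $3,400.00) = $309.40 + 19.79% × $1,832.00 = $671.95
Pension Levy: 3.8% × $5,232.00 = $198.82
Long-Term Care Levy: 5.7% × $5,232.00 = $298.22
Social Insurance: 7.4% × $5,232.00 = $387.17
Total: $671.95 + $198.82 + $298.22 + $387.17 = $1,556.16

$1,556.16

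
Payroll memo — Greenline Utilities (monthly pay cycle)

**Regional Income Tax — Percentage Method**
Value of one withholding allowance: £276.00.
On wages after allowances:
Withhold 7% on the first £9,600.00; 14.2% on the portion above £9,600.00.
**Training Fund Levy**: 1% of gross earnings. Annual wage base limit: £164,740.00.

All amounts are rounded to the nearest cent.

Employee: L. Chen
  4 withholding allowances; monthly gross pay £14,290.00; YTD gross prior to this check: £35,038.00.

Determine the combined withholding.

£1,324.11

Regional Income Tax: taxable = £14,290.00 − 4×£276.00 = £13,186.00
  £672.00 + 14.2% × (£13,186.00 − £9,600.00) = £672.00 + 14.2% × £3,586.00 = £1,181.21
Training Fund Levy: 1% × £14,290.00 = £142.90
Total: £1,181.21 + £142.90 = £1,324.11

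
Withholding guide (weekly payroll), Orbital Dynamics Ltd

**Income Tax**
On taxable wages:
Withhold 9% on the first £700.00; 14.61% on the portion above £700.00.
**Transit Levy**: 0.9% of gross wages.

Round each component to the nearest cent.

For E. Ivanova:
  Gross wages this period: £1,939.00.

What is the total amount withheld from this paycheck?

£261.47

Income Tax: taxable = £1,939.00
  £63.00 + 14.61% × (£1,939.00 − £700.00) = £63.00 + 14.61% × £1,239.00 = £244.02
Transit Levy: 0.9% × £1,939.00 = £17.45
Total: £244.02 + £17.45 = £261.47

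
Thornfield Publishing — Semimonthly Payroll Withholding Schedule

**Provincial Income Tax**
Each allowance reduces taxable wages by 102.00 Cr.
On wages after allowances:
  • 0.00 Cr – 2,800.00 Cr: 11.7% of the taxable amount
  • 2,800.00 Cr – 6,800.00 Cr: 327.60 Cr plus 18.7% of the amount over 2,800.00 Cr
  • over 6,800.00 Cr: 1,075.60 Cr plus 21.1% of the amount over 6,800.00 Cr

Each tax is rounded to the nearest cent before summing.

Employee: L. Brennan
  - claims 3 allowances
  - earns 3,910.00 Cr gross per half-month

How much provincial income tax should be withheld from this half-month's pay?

477.95 Cr

Provincial Income Tax: taxable = 3,910.00 Cr − 3×102.00 Cr = 3,604.00 Cr
  327.60 Cr + 18.7% × (3,604.00 Cr − 2,800.00 Cr) = 327.60 Cr + 18.7% × 804.00 Cr = 477.95 Cr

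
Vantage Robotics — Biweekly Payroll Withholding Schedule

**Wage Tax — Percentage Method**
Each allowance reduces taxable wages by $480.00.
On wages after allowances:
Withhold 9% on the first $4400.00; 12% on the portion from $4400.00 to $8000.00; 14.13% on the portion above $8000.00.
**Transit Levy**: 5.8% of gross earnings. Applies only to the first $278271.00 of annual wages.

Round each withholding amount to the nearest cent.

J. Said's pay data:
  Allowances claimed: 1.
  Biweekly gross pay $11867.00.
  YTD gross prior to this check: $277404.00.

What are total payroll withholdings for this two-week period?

Wage Tax: taxable = $11867.00 − 1×$480.00 = $11387.00
  $828.00 + 14.13% × ($11387.00 − $8000.00) = $828.00 + 14.13% × $3387.00 = $1306.58
Transit Levy: cap $278271.00 − YTD $277404.00 = $867.00 subject; 5.8% × $867.00 = $50.29
Total: $1306.58 + $50.29 = $1356.87

$1356.87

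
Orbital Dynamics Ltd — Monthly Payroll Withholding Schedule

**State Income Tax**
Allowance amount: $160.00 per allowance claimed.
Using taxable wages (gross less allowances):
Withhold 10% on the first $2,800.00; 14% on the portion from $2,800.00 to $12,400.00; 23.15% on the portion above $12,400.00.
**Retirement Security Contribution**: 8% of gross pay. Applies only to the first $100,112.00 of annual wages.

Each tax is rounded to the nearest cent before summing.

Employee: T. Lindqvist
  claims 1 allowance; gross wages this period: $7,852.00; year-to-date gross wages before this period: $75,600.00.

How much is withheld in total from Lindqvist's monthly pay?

State Income Tax: taxable = $7,852.00 − 1×$160.00 = $7,692.00
  $280.00 + 14% × ($7,692.00 − $2,800.00) = $280.00 + 14% × $4,892.00 = $964.88
Retirement Security Contribution: 8% × $7,852.00 = $628.16
Total: $964.88 + $628.16 = $1,593.04

$1,593.04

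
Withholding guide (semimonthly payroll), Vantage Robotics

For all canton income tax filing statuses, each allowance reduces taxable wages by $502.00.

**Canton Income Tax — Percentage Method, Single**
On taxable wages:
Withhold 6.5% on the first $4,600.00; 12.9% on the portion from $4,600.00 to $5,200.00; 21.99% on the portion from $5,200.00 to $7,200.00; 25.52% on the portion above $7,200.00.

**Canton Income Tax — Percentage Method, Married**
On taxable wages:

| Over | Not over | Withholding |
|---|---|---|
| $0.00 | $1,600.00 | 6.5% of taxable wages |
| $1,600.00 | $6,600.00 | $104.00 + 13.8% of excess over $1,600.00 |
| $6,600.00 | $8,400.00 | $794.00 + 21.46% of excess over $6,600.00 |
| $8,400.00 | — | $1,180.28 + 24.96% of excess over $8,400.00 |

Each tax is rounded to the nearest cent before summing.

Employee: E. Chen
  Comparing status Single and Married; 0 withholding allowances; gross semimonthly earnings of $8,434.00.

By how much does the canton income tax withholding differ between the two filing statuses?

$57.65

Canton Income Tax (Single): taxable = $8,434.00
  $816.20 + 25.52% × ($8,434.00 − $7,200.00) = $816.20 + 25.52% × $1,234.00 = $1,131.12
Canton Income Tax (Married): taxable = $8,434.00
  $1,180.28 + 24.96% × ($8,434.00 − $8,400.00) = $1,180.28 + 24.96% × $34.00 = $1,188.77
Difference: |$1,131.12 − $1,188.77| = $57.65 (higher under Married)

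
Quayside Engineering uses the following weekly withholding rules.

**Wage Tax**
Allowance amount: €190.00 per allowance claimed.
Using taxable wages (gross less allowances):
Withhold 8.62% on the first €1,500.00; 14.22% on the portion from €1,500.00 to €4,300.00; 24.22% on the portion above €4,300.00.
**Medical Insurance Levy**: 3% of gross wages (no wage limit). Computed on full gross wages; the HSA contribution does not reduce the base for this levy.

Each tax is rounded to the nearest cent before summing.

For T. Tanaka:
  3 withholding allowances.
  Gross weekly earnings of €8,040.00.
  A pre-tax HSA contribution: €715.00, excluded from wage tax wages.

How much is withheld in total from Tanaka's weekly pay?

€1,363.26

Wage Tax: taxable = €8,040.00 − €715.00 − 3×€190.00 = €6,755.00
  €527.46 + 24.22% × (€6,755.00 − €4,300.00) = €527.46 + 24.22% × €2,455.00 = €1,122.06
Medical Insurance Levy: 3% × €8,040.00 = €241.20
Total: €1,122.06 + €241.20 = €1,363.26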